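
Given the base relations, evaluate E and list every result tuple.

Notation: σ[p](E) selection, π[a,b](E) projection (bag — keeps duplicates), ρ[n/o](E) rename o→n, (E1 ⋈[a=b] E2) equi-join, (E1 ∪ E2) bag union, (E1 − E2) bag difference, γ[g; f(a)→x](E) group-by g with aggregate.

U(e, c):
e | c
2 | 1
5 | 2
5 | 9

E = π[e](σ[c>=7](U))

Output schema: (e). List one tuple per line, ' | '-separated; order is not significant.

Subexpression sizes:
  U → 3
  σ[c>=7](U) → 1
  π[e](σ[c>=7](U)) → 1

== RESULT ==
e
5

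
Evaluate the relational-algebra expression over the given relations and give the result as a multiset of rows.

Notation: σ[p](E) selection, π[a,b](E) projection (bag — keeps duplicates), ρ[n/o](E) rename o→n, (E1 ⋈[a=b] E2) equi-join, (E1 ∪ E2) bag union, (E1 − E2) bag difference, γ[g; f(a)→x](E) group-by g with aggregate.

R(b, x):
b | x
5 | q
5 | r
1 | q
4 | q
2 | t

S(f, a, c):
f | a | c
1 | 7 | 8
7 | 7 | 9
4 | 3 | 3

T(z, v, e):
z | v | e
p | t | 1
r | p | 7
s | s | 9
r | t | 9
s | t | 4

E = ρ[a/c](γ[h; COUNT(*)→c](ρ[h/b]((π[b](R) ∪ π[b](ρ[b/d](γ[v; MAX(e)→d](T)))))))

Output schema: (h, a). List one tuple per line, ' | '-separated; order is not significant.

Per-node cardinality:
  R → 5
  π[b](R) → 5
  T → 5
  γ[v; MAX(e)→d](T) → 3
  ρ[b/d](γ[v; MAX(e)→d](T)) → 3
  π[b](ρ[b/d](γ[v; MAX(e)→d](T))) → 3
  (π[b](R) ∪ π[b](ρ[b/d](γ[v; MAX(e)→d](T)))) → 8
  ρ[h/b]((π[b](R) ∪ π[b](ρ[b/d](γ[v; MAX(e)→d](T))))) → 8
  γ[h; COUNT(*)→c](ρ[h/b]((π[b](R) ∪ π[b](ρ[b/d](γ[v; MAX(e)→d](T)))))) → 6
  ρ[a/c](γ[h; COUNT(*)→c](ρ[h/b]((π[b](R) ∪ π[b](ρ[b/d](γ[v; MAX(e)→d](T))))))) → 6

== RESULT ==
h | a
1 | 1
2 | 1
4 | 1
5 | 2
7 | 1
9 | 2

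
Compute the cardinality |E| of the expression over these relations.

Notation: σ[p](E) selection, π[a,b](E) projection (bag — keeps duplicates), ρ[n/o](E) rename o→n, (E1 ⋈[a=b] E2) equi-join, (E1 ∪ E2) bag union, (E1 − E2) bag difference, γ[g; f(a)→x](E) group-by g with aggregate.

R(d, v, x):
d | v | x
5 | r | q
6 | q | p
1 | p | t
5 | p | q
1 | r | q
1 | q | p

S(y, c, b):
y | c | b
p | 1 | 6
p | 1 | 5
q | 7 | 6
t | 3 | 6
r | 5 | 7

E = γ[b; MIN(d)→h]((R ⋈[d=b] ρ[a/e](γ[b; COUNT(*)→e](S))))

Subexpression sizes:
  R → 6
  S → 5
  γ[b; COUNT(*)→e](S) → 3
  ρ[a/e](γ[b; COUNT(*)→e](S)) → 3
  (R ⋈[d=b] ρ[a/e](γ[b; COUNT(*)→e](S))) → 3
  γ[b; MIN(d)→h]((R ⋈[d=b] ρ[a/e](γ[b; COUNT(*)→e](S)))) → 2

|E| = 2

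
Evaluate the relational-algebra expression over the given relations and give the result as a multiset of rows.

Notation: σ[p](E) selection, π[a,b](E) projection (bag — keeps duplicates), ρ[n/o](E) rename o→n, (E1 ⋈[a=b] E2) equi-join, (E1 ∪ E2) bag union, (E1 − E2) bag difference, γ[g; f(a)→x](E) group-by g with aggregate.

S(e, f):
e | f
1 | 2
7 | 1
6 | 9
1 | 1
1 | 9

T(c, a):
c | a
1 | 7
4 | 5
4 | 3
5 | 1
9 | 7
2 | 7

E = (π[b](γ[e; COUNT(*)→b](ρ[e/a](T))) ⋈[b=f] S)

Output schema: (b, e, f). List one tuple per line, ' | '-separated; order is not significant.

Subexpression sizes:
  T → 6
  ρ[e/a](T) → 6
  γ[e; COUNT(*)→b](ρ[e/a](T)) → 4
  π[b](γ[e; COUNT(*)→b](ρ[e/a](T))) → 4
  S → 5
  (π[b](γ[e; COUNT(*)→b](ρ[e/a](T))) ⋈[b=f] S) → 6

== RESULT ==
b | e | f
1 | 1 | 1
1 | 1 | 1
1 | 1 | 1
1 | 7 | 1
1 | 7 | 1
1 | 7 | 1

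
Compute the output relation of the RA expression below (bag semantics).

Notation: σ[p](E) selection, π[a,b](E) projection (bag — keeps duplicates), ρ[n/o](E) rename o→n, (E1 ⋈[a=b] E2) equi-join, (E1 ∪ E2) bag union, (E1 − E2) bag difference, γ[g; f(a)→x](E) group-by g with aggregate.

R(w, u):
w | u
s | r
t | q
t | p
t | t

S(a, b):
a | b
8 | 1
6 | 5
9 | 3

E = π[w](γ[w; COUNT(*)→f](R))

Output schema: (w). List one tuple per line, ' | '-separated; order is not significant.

Stepwise |·|:
  R → 4
  γ[w; COUNT(*)→f](R) → 2
  π[w](γ[w; COUNT(*)→f](R)) → 2

== RESULT ==
w
s
t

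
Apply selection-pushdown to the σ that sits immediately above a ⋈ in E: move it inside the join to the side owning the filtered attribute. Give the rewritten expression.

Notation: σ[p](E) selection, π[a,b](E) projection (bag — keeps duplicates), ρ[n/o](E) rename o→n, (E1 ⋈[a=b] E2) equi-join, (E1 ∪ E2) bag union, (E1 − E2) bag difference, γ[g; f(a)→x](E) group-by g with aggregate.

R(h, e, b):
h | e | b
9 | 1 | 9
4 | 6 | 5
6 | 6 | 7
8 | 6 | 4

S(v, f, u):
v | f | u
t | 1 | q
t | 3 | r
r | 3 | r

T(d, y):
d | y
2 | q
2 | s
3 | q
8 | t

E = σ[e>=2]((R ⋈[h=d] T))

σ filters on e, owned by the left side.
E' = (σ[e>=2](R) ⋈[h=d] T)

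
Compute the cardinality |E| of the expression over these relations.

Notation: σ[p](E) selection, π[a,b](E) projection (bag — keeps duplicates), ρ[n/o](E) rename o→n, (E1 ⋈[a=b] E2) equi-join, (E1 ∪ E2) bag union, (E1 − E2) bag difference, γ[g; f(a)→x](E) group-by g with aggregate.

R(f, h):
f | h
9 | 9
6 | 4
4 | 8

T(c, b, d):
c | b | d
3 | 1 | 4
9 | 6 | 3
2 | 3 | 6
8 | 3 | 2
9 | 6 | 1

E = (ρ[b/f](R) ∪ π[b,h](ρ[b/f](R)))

Subexpression sizes:
  R → 3
  ρ[b/f](R) → 3
  R → 3
  ρ[b/f](R) → 3
  π[b,h](ρ[b/f](R)) → 3
  (ρ[b/f](R) ∪ π[b,h](ρ[b/f](R))) → 6

|E| = 6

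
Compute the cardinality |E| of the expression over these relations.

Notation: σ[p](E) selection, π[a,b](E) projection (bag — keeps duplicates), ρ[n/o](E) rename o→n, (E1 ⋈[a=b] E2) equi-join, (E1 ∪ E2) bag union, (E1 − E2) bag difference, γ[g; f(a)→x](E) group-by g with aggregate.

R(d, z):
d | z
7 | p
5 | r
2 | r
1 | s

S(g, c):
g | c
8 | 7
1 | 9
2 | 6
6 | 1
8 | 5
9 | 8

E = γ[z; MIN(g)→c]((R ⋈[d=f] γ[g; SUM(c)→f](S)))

Per-node cardinality:
  R → 4
  S → 6
  γ[g; SUM(c)→f](S) → 5
  (R ⋈[d=f] γ[g; SUM(c)→f](S)) → 1
  γ[z; MIN(g)→c]((R ⋈[d=f] γ[g; SUM(c)→f](S))) → 1

|E| = 1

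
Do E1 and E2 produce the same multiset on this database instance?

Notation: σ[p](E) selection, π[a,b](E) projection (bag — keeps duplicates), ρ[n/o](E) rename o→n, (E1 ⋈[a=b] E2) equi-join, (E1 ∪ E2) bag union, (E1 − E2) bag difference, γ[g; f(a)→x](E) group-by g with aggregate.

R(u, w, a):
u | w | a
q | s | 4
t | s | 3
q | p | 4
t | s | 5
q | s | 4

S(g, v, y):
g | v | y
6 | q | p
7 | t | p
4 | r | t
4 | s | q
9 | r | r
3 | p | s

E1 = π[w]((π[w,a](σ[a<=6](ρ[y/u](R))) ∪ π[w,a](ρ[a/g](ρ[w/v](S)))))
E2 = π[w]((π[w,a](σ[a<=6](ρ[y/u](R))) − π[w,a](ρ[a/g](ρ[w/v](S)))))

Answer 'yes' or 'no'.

E1 row counts bottom-up:
  R → 5
  ρ[y/u](R) → 5
  σ[a<=6](ρ[y/u](R)) → 5
  π[w,a](σ[a<=6](ρ[y/u](R))) → 5
  S → 6
  ρ[w/v](S) → 6
  ρ[a/g](ρ[w/v](S)) → 6
  π[w,a](ρ[a/g](ρ[w/v](S))) → 6
  (π[w,a](σ[a<=6](ρ[y/u](R))) ∪ π[w,a](ρ[a/g](ρ[w/v](S)))) → 11
  π[w]((π[w,a](σ[a<=6](ρ[y/u](R))) ∪ π[w,a](ρ[a/g](ρ[w/v](S))))) → 11
E2 row counts bottom-up:
  R → 5
  ρ[y/u](R) → 5
  σ[a<=6](ρ[y/u](R)) → 5
  π[w,a](σ[a<=6](ρ[y/u](R))) → 5
  S → 6
  ρ[w/v](S) → 6
  ρ[a/g](ρ[w/v](S)) → 6
  π[w,a](ρ[a/g](ρ[w/v](S))) → 6
  (π[w,a](σ[a<=6](ρ[y/u](R))) − π[w,a](ρ[a/g](ρ[w/v](S)))) → 4
  π[w]((π[w,a](σ[a<=6](ρ[y/u](R))) − π[w,a](ρ[a/g](ρ[w/v](S))))) → 4

E1 result:
w
p
p
q
r
r
s
s
s
s
s
t
E2 result:
w
p
s
s
s
Witness: ('t',) appears 1× in E1 but 0× in E2.

no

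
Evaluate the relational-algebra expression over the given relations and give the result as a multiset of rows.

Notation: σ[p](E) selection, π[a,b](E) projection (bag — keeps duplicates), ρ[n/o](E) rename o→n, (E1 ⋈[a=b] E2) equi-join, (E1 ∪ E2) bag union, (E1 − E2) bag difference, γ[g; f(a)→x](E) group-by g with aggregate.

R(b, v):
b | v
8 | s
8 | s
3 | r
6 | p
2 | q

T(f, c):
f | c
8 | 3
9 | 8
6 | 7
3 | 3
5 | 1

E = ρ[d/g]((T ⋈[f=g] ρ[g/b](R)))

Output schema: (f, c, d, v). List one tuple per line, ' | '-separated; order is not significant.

Stepwise |·|:
  T → 5
  R → 5
  ρ[g/b](R) → 5
  (T ⋈[f=g] ρ[g/b](R)) → 4
  ρ[d/g]((T ⋈[f=g] ρ[g/b](R))) → 4

== RESULT ==
f | c | d | v
3 | 3 | 3 | r
6 | 7 | 6 | p
8 | 3 | 8 | s
8 | 3 | 8 | s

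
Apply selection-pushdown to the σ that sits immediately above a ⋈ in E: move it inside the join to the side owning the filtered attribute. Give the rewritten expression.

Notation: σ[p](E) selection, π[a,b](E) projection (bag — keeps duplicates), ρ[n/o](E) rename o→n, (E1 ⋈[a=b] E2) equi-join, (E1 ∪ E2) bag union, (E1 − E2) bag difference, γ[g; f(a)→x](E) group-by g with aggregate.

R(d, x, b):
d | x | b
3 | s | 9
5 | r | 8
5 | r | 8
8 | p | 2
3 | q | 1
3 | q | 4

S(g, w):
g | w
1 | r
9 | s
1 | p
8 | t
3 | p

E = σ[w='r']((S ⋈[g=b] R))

σ filters on w, owned by the left side.
E' = (σ[w='r'](S) ⋈[g=b] R)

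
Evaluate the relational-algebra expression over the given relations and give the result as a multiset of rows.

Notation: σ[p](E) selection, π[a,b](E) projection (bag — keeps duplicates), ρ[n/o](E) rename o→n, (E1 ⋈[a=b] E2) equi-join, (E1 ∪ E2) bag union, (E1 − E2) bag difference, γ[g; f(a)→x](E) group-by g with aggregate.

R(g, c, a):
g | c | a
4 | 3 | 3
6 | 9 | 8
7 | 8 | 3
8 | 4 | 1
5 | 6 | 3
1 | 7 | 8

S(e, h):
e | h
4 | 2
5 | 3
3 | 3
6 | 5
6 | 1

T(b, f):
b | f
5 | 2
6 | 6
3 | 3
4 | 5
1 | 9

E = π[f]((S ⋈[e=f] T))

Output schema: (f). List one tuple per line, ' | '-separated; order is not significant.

Row counts bottom-up:
  S → 5
  T → 5
  (S ⋈[e=f] T) → 4
  π[f]((S ⋈[e=f] T)) → 4

== RESULT ==
f
3
5
6
6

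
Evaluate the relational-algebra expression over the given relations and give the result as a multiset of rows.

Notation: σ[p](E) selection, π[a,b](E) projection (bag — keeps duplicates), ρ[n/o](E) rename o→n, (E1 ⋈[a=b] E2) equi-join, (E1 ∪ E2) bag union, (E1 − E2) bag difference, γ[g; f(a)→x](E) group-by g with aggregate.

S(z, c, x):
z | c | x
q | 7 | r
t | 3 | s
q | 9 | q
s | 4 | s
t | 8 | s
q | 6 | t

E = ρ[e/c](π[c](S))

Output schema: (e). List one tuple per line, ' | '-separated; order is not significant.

Subexpression sizes:
  S → 6
  π[c](S) → 6
  ρ[e/c](π[c](S)) → 6

== RESULT ==
e
3
4
6
7
8
9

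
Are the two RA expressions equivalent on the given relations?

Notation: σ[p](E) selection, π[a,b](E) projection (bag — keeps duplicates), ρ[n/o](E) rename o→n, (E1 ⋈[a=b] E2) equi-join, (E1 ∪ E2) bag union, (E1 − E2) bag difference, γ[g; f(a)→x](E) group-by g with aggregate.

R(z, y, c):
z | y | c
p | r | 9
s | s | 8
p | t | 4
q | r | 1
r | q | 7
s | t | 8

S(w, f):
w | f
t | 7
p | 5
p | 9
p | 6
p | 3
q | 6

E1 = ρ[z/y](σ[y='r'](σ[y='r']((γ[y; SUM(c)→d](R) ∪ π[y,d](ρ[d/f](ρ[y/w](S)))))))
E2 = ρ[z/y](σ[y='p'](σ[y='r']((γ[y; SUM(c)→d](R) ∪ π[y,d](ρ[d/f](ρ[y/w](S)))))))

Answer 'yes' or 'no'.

E1 row counts bottom-up:
  R → 6
  γ[y; SUM(c)→d](R) → 4
  S → 6
  ρ[y/w](S) → 6
  ρ[d/f](ρ[y/w](S)) → 6
  π[y,d](ρ[d/f](ρ[y/w](S))) → 6
  (γ[y; SUM(c)→d](R) ∪ π[y,d](ρ[d/f](ρ[y/w](S)))) → 10
  σ[y='r']((γ[y; SUM(c)→d](R) ∪ π[y,d](ρ[d/f](ρ[y/w](S))))) → 1
  σ[y='r'](σ[y='r']((γ[y; SUM(c)→d](R) ∪ π[y,d](ρ[d/f](ρ[y/w](S)))))) → 1
  ρ[z/y](σ[y='r'](σ[y='r']((γ[y; SUM(c)→d](R) ∪ π[y,d](ρ[d/f](ρ[y/w](S))))))) → 1
E2 row counts bottom-up:
  R → 6
  γ[y; SUM(c)→d](R) → 4
  S → 6
  ρ[y/w](S) → 6
  ρ[d/f](ρ[y/w](S)) → 6
  π[y,d](ρ[d/f](ρ[y/w](S))) → 6
  (γ[y; SUM(c)→d](R) ∪ π[y,d](ρ[d/f](ρ[y/w](S)))) → 10
  σ[y='r']((γ[y; SUM(c)→d](R) ∪ π[y,d](ρ[d/f](ρ[y/w](S))))) → 1
  σ[y='p'](σ[y='r']((γ[y; SUM(c)→d](R) ∪ π[y,d](ρ[d/f](ρ[y/w](S)))))) → 0
  ρ[z/y](σ[y='p'](σ[y='r']((γ[y; SUM(c)→d](R) ∪ π[y,d](ρ[d/f](ρ[y/w](S))))))) → 0

E1 result:
z | d
r | 10
E2 result:
z | d
(0 rows)
Witness: ('r', 10) appears 1× in E1 but 0× in E2.

no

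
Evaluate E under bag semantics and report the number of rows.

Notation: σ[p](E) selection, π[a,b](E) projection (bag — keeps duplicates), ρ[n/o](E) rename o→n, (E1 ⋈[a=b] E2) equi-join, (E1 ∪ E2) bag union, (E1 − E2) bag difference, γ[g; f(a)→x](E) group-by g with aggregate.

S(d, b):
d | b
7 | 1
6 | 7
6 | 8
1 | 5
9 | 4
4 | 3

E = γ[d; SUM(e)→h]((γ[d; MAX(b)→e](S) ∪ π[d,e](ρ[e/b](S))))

Row counts bottom-up:
  S → 6
  γ[d; MAX(b)→e](S) → 5
  S → 6
  ρ[e/b](S) → 6
  π[d,e](ρ[e/b](S)) → 6
  (γ[d; MAX(b)→e](S) ∪ π[d,e](ρ[e/b](S))) → 11
  γ[d; SUM(e)→h]((γ[d; MAX(b)→e](S) ∪ π[d,e](ρ[e/b](S)))) → 5

|E| = 5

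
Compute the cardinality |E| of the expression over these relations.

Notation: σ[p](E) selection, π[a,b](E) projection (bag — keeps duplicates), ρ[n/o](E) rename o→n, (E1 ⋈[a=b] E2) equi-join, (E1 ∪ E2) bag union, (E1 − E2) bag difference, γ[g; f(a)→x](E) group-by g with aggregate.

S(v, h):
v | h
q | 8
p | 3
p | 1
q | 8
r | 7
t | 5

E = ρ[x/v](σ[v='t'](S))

Subexpression sizes:
  S → 6
  σ[v='t'](S) → 1
  ρ[x/v](σ[v='t'](S)) → 1

|E| = 1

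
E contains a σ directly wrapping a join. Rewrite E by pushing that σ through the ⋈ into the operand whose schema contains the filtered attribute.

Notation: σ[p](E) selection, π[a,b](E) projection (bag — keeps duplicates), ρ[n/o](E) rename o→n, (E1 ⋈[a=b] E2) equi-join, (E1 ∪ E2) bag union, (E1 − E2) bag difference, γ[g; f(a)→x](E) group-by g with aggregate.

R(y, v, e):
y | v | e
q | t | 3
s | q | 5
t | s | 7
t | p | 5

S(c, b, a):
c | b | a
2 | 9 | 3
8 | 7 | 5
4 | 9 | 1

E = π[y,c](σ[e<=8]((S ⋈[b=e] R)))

σ filters on e, owned by the right side.
E' = π[y,c]((S ⋈[b=e] σ[e<=8](R)))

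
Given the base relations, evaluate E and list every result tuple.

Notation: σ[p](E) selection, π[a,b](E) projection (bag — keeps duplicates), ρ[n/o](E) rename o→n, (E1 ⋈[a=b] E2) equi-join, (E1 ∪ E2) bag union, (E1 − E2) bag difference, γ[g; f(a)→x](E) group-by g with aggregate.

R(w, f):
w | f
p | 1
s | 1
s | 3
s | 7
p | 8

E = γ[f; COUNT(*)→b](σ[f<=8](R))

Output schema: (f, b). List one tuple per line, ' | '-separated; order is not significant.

Per-node cardinality:
  R → 5
  σ[f<=8](R) → 5
  γ[f; COUNT(*)→b](σ[f<=8](R)) → 4

== RESULT ==
f | b
1 | 2
3 | 1
7 | 1
8 | 1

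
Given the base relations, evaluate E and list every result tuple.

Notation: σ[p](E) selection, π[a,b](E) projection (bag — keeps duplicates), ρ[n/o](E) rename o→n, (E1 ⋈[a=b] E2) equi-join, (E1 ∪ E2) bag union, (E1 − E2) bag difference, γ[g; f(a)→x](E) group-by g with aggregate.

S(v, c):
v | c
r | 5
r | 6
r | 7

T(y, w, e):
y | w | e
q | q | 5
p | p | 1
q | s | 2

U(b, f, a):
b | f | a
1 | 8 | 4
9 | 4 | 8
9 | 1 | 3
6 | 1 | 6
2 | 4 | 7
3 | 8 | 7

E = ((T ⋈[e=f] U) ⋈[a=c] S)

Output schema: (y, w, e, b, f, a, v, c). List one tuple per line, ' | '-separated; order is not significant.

Per-node cardinality:
  T → 3
  U → 6
  (T ⋈[e=f] U) → 2
  S → 3
  ((T ⋈[e=f] U) ⋈[a=c] S) → 1

== RESULT ==
y | w | e | b | f | a | v | c
p | p | 1 | 6 | 1 | 6 | r | 6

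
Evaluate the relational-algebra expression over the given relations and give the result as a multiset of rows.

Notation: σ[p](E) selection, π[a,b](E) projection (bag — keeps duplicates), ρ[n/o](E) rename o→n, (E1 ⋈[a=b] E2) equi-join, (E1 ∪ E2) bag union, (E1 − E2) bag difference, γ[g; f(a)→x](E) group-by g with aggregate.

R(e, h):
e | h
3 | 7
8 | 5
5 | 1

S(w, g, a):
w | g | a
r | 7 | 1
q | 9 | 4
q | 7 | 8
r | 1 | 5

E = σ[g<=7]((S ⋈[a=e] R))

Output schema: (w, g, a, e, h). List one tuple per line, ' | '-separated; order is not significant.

Stepwise |·|:
  S → 4
  R → 3
  (S ⋈[a=e] R) → 2
  σ[g<=7]((S ⋈[a=e] R)) → 2

== RESULT ==
w | g | a | e | h
q | 7 | 8 | 8 | 5
r | 1 | 5 | 5 | 1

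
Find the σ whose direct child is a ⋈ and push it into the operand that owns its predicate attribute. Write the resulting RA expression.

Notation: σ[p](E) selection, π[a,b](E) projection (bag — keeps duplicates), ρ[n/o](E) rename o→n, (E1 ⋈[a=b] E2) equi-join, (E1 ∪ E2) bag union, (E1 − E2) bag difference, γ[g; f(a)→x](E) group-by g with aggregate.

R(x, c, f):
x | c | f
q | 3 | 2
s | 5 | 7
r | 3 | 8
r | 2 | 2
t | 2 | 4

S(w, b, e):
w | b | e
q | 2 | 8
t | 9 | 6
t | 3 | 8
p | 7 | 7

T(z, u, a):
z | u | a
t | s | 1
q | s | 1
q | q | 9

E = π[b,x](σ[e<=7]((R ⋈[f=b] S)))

σ filters on e, owned by the right side.
E' = π[b,x]((R ⋈[f=b] σ[e<=7](S)))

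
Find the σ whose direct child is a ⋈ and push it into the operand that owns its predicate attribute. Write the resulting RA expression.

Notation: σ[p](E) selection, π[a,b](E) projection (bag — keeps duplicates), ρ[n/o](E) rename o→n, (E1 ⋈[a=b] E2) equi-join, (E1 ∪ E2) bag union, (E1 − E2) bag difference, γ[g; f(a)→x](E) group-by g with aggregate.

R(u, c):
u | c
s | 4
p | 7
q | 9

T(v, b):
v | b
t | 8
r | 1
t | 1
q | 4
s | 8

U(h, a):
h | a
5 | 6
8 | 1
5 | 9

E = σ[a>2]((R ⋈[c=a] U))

σ filters on a, owned by the right side.
E' = (R ⋈[c=a] σ[a>2](U))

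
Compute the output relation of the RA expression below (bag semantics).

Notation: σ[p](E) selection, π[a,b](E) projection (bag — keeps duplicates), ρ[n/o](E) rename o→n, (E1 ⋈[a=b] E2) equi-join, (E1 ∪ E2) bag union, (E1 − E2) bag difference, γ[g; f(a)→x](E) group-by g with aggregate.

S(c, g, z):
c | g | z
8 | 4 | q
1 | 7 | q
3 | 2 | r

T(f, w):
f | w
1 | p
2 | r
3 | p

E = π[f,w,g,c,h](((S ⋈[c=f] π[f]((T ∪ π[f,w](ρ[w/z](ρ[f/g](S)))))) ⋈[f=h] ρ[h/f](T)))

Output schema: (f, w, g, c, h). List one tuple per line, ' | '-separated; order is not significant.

Per-node cardinality:
  S → 3
  T → 3
  S → 3
  ρ[f/g](S) → 3
  ρ[w/z](ρ[f/g](S)) → 3
  π[f,w](ρ[w/z](ρ[f/g](S))) → 3
  (T ∪ π[f,w](ρ[w/z](ρ[f/g](S)))) → 6
  π[f]((T ∪ π[f,w](ρ[w/z](ρ[f/g](S))))) → 6
  (S ⋈[c=f] π[f]((T ∪ π[f,w](ρ[w/z](ρ[f/g](S)))))) → 2
  T → 3
  ρ[h/f](T) → 3
  ((S ⋈[c=f] π[f]((T ∪ π[f,w](ρ[w/z](ρ[f/g](S)))))) ⋈[f=h] ρ[h/f](T)) → 2
  π[f,w,g,c,h](((S ⋈[c=f] π[f]((T ∪ π[f,w](ρ[w/z](ρ[f/g](S)))))) ⋈[f=h] ρ[h/f](T))) → 2

== RESULT ==
f | w | g | c | h
1 | p | 7 | 1 | 1
3 | p | 2 | 3 | 3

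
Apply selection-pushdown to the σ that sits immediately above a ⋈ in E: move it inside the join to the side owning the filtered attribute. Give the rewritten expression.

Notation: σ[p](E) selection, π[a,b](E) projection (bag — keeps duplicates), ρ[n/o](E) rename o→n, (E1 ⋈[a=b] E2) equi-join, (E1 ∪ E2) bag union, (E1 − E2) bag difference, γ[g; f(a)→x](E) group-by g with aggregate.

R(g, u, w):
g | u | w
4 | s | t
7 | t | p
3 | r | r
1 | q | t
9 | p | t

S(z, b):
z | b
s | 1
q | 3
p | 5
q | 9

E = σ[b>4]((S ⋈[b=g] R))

σ filters on b, owned by the left side.
E' = (σ[b>4](S) ⋈[b=g] R)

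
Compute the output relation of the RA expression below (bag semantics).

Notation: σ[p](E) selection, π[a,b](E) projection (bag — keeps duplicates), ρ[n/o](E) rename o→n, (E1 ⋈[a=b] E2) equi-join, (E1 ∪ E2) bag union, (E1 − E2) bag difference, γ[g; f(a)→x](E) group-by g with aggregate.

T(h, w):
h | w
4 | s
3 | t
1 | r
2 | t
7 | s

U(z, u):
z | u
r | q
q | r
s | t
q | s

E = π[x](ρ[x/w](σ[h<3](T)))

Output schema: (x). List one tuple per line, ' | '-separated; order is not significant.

Subexpression sizes:
  T → 5
  σ[h<3](T) → 2
  ρ[x/w](σ[h<3](T)) → 2
  π[x](ρ[x/w](σ[h<3](T))) → 2

== RESULT ==
x
r
t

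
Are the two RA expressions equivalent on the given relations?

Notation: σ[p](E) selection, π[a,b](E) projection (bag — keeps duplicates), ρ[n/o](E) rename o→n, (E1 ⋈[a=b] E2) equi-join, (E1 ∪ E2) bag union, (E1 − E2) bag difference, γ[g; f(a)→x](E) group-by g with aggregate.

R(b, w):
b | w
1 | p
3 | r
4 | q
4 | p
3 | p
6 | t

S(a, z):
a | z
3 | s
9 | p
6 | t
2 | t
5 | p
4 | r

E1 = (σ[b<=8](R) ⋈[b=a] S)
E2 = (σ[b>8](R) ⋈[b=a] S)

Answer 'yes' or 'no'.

E1 subexpression sizes:
  R → 6
  σ[b<=8](R) → 6
  S → 6
  (σ[b<=8](R) ⋈[b=a] S) → 5
E2 subexpression sizes:
  R → 6
  σ[b>8](R) → 0
  S → 6
  (σ[b>8](R) ⋈[b=a] S) → 0

E1 result:
b | w | a | z
3 | p | 3 | s
3 | r | 3 | s
4 | p | 4 | r
4 | q | 4 | r
6 | t | 6 | t
E2 result:
b | w | a | z
(0 rows)
Witness: (4, 'q', 4, 'r') appears 1× in E1 but 0× in E2.

no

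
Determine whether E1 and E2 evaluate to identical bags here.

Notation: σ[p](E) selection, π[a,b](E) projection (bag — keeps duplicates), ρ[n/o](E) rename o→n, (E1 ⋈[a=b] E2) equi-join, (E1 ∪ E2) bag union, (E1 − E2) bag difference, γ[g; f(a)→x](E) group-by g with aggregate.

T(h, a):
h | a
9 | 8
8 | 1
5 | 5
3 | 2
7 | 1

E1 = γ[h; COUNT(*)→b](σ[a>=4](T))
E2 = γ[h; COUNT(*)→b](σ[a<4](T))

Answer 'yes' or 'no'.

E1 stepwise |·|:
  T → 5
  σ[a>=4](T) → 2
  γ[h; COUNT(*)→b](σ[a>=4](T)) → 2
E2 stepwise |·|:
  T → 5
  σ[a<4](T) → 3
  γ[h; COUNT(*)→b](σ[a<4](T)) → 3

E1 result:
h | b
5 | 1
9 | 1
E2 result:
h | b
3 | 1
7 | 1
8 | 1
Witness: (7, 1) appears 0× in E1 but 1× in E2.

no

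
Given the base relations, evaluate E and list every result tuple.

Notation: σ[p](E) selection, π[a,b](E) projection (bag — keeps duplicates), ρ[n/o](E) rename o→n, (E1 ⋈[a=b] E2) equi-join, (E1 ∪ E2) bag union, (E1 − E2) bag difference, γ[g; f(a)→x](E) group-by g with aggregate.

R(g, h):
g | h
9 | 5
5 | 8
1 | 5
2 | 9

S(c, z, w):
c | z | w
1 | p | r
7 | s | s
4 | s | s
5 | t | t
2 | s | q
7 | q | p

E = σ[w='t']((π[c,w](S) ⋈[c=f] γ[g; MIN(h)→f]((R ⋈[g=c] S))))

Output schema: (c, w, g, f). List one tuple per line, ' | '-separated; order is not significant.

Row counts bottom-up:
  S → 6
  π[c,w](S) → 6
  R → 4
  S → 6
  (R ⋈[g=c] S) → 3
  γ[g; MIN(h)→f]((R ⋈[g=c] S)) → 3
  (π[c,w](S) ⋈[c=f] γ[g; MIN(h)→f]((R ⋈[g=c] S))) → 1
  σ[w='t']((π[c,w](S) ⋈[c=f] γ[g; MIN(h)→f]((R ⋈[g=c] S)))) → 1

== RESULT ==
c | w | g | f
5 | t | 1 | 5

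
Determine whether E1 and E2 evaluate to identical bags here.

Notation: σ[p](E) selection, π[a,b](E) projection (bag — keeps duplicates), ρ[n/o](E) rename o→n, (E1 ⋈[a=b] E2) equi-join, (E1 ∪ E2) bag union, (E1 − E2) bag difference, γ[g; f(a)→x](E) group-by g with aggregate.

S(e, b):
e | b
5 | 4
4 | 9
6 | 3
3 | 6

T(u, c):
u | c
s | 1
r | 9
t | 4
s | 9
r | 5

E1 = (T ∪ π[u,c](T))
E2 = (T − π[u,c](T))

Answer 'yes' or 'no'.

E1 per-node cardinality:
  T → 5
  T → 5
  π[u,c](T) → 5
  (T ∪ π[u,c](T)) → 10
E2 per-node cardinality:
  T → 5
  T → 5
  π[u,c](T) → 5
  (T − π[u,c](T)) → 0

E1 result:
u | c
r | 5
r | 5
r | 9
r | 9
s | 1
s | 1
s | 9
s | 9
t | 4
t | 4
E2 result:
u | c
(0 rows)
Witness: ('s', 9) appears 2× in E1 but 0× in E2.

no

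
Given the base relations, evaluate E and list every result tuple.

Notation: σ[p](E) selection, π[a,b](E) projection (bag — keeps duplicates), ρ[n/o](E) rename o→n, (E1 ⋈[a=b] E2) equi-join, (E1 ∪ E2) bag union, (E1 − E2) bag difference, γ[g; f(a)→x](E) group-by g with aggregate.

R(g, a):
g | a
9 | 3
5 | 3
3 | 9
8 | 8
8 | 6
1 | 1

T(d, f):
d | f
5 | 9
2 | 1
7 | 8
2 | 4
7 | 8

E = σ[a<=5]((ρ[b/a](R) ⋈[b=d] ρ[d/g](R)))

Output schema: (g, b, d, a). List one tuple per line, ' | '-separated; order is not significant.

Per-node cardinality:
  R → 6
  ρ[b/a](R) → 6
  R → 6
  ρ[d/g](R) → 6
  (ρ[b/a](R) ⋈[b=d] ρ[d/g](R)) → 6
  σ[a<=5]((ρ[b/a](R) ⋈[b=d] ρ[d/g](R))) → 2

== RESULT ==
g | b | d | a
1 | 1 | 1 | 1
3 | 9 | 9 | 3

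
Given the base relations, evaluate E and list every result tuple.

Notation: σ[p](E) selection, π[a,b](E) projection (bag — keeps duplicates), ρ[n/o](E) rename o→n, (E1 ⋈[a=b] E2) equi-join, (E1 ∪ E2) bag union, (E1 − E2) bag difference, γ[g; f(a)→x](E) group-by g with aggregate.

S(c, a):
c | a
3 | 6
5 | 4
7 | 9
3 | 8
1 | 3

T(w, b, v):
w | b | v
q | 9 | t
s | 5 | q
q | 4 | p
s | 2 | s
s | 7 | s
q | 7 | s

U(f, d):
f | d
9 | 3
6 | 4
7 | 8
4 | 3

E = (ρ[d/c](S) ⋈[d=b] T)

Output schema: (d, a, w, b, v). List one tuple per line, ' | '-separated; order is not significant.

Subexpression sizes:
  S → 5
  ρ[d/c](S) → 5
  T → 6
  (ρ[d/c](S) ⋈[d=b] T) → 3

== RESULT ==
d | a | w | b | v
5 | 4 | s | 5 | q
7 | 9 | q | 7 | s
7 | 9 | s | 7 | s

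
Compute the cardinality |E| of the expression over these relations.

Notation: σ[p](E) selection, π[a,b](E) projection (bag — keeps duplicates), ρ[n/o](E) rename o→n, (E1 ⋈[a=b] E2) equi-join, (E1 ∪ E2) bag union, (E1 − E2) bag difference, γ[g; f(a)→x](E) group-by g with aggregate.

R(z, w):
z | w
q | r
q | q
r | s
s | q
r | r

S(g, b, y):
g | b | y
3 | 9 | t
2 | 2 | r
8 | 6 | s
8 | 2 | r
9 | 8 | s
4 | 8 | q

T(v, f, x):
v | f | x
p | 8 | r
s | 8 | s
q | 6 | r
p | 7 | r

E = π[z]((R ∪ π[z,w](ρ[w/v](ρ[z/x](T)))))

Per-node cardinality:
  R → 5
  T → 4
  ρ[z/x](T) → 4
  ρ[w/v](ρ[z/x](T)) → 4
  π[z,w](ρ[w/v](ρ[z/x](T))) → 4
  (R ∪ π[z,w](ρ[w/v](ρ[z/x](T)))) → 9
  π[z]((R ∪ π[z,w](ρ[w/v](ρ[z/x](T))))) → 9

|E| = 9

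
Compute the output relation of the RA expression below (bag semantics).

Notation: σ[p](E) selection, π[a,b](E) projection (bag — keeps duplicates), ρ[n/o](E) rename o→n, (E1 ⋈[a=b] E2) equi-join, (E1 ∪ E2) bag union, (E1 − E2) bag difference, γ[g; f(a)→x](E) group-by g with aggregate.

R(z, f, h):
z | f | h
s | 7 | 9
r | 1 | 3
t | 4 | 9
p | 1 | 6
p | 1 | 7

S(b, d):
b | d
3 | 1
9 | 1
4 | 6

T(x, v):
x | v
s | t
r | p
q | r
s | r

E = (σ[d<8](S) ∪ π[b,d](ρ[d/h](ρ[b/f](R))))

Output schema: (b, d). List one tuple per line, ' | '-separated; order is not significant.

Stepwise |·|:
  S → 3
  σ[d<8](S) → 3
  R → 5
  ρ[b/f](R) → 5
  ρ[d/h](ρ[b/f](R)) → 5
  π[b,d](ρ[d/h](ρ[b/f](R))) → 5
  (σ[d<8](S) ∪ π[b,d](ρ[d/h](ρ[b/f](R)))) → 8

== RESULT ==
b | d
1 | 3
1 | 6
1 | 7
3 | 1
4 | 6
4 | 9
7 | 9
9 | 1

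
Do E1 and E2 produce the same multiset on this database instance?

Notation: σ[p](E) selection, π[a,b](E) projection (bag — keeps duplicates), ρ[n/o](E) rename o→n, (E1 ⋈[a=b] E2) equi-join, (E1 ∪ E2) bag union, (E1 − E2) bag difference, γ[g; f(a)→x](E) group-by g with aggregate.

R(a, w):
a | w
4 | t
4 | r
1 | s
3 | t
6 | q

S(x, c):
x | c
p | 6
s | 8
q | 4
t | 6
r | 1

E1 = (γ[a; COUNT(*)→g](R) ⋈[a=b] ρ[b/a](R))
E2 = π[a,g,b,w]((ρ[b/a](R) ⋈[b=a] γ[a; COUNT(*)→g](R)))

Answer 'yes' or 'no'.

E1 stepwise |·|:
  R → 5
  γ[a; COUNT(*)→g](R) → 4
  R → 5
  ρ[b/a](R) → 5
  (γ[a; COUNT(*)→g](R) ⋈[a=b] ρ[b/a](R)) → 5
E2 stepwise |·|:
  R → 5
  ρ[b/a](R) → 5
  R → 5
  γ[a; COUNT(*)→g](R) → 4
  (ρ[b/a](R) ⋈[b=a] γ[a; COUNT(*)→g](R)) → 5
  π[a,g,b,w]((ρ[b/a](R) ⋈[b=a] γ[a; COUNT(*)→g](R))) → 5

E1 and E2 produce the same multiset:
a | g | b | w
1 | 1 | 1 | s
3 | 1 | 3 | t
4 | 2 | 4 | r
4 | 2 | 4 | t
6 | 1 | 6 | q

yes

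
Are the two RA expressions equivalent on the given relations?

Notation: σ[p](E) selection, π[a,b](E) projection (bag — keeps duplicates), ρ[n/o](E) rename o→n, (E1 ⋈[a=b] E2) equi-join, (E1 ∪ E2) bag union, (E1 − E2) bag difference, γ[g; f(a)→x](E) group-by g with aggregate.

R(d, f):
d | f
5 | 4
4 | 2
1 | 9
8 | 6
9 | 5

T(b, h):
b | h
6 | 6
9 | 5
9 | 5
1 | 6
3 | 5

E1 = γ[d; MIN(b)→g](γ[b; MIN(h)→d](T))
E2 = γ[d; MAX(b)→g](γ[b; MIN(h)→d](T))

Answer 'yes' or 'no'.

E1 stepwise |·|:
  T → 5
  γ[b; MIN(h)→d](T) → 4
  γ[d; MIN(b)→g](γ[b; MIN(h)→d](T)) → 2
E2 stepwise |·|:
  T → 5
  γ[b; MIN(h)→d](T) → 4
  γ[d; MAX(b)→g](γ[b; MIN(h)→d](T)) → 2

E1 result:
d | g
5 | 3
6 | 1
E2 result:
d | g
5 | 9
6 | 6
Witness: (5, 3) appears 1× in E1 but 0× in E2.

no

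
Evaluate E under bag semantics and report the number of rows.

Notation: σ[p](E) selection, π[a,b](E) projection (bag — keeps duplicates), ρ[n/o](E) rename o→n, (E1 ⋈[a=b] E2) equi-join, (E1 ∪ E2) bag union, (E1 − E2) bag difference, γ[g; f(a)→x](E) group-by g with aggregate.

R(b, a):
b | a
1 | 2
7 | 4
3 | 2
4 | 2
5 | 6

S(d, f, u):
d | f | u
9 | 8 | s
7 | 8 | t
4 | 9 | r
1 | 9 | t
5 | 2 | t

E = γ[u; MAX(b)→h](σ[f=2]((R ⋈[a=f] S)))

Subexpression sizes:
  R → 5
  S → 5
  (R ⋈[a=f] S) → 3
  σ[f=2]((R ⋈[a=f] S)) → 3
  γ[u; MAX(b)→h](σ[f=2]((R ⋈[a=f] S))) → 1

|E| = 1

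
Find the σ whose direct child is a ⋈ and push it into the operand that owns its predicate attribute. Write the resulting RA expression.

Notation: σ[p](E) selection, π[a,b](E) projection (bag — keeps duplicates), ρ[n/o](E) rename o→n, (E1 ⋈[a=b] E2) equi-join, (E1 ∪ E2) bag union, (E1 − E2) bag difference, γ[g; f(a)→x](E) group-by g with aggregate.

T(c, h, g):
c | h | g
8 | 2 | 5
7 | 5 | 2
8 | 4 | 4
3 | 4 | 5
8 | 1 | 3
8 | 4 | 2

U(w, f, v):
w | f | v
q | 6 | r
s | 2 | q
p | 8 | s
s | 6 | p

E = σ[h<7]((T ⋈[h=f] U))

σ filters on h, owned by the left side.
E' = (σ[h<7](T) ⋈[h=f] U)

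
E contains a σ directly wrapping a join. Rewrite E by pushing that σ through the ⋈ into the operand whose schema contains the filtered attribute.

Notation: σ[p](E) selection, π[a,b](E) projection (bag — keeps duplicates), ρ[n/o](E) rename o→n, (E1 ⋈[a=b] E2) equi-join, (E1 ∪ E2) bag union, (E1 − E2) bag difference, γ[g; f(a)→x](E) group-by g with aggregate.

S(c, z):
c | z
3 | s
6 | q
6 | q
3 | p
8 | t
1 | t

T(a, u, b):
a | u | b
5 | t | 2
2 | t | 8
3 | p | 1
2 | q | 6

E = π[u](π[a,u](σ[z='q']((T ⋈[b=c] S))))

σ filters on z, owned by the right side.
E' = π[u](π[a,u]((T ⋈[b=c] σ[z='q'](S))))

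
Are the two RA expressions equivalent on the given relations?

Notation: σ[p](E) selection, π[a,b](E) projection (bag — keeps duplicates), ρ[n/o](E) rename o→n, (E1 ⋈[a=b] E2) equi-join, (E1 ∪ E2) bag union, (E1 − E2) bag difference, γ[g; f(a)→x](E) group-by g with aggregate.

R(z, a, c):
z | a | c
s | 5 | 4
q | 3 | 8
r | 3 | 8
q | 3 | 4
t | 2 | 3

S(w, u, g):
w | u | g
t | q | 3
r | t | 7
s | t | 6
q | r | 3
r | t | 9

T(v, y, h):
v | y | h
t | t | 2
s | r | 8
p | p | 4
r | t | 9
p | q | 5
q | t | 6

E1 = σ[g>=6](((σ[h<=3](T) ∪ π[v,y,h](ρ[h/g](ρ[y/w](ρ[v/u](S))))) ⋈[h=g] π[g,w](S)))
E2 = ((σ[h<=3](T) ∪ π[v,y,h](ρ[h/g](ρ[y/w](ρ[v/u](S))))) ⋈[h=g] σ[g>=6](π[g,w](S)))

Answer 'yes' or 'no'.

E1 row counts bottom-up:
  T → 6
  σ[h<=3](T) → 1
  S → 5
  ρ[v/u](S) → 5
  ρ[y/w](ρ[v/u](S)) → 5
  ρ[h/g](ρ[y/w](ρ[v/u](S))) → 5
  π[v,y,h](ρ[h/g](ρ[y/w](ρ[v/u](S)))) → 5
  (σ[h<=3](T) ∪ π[v,y,h](ρ[h/g](ρ[y/w](ρ[v/u](S))))) → 6
  S → 5
  π[g,w](S) → 5
  ((σ[h<=3](T) ∪ π[v,y,h](ρ[h/g](ρ[y/w](ρ[v/u](S))))) ⋈[h=g] π[g,w](S)) → 7
  σ[g>=6](((σ[h<=3](T) ∪ π[v,y,h](ρ[h/g](ρ[y/w](ρ[v/u](S))))) ⋈[h=g] π[g,w](S))) → 3
E2 row counts bottom-up:
  T → 6
  σ[h<=3](T) → 1
  S → 5
  ρ[v/u](S) → 5
  ρ[y/w](ρ[v/u](S)) → 5
  ρ[h/g](ρ[y/w](ρ[v/u](S))) → 5
  π[v,y,h](ρ[h/g](ρ[y/w](ρ[v/u](S)))) → 5
  (σ[h<=3](T) ∪ π[v,y,h](ρ[h/g](ρ[y/w](ρ[v/u](S))))) → 6
  S → 5
  π[g,w](S) → 5
  σ[g>=6](π[g,w](S)) → 3
  ((σ[h<=3](T) ∪ π[v,y,h](ρ[h/g](ρ[y/w](ρ[v/u](S))))) ⋈[h=g] σ[g>=6](π[g,w](S))) → 3

E1 and E2 produce the same multiset:
v | y | h | g | w
t | r | 7 | 7 | r
t | r | 9 | 9 | r
t | s | 6 | 6 | s

yes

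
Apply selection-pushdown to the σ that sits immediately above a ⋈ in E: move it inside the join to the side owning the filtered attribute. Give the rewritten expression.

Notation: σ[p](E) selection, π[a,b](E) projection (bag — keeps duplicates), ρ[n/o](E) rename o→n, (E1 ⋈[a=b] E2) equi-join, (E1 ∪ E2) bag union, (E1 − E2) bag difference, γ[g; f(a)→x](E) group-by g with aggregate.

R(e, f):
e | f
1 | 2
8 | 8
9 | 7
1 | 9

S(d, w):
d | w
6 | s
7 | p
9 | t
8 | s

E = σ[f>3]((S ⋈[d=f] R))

σ filters on f, owned by the right side.
E' = (S ⋈[d=f] σ[f>3](R))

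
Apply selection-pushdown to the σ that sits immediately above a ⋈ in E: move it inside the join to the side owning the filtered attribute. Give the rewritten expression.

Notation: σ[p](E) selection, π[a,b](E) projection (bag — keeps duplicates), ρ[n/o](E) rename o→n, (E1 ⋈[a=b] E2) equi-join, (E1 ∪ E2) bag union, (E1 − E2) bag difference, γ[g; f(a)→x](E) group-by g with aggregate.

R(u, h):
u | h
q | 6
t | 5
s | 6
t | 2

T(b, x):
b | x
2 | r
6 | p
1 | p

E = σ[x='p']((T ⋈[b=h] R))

σ filters on x, owned by the left side.
E' = (σ[x='p'](T) ⋈[b=h] R)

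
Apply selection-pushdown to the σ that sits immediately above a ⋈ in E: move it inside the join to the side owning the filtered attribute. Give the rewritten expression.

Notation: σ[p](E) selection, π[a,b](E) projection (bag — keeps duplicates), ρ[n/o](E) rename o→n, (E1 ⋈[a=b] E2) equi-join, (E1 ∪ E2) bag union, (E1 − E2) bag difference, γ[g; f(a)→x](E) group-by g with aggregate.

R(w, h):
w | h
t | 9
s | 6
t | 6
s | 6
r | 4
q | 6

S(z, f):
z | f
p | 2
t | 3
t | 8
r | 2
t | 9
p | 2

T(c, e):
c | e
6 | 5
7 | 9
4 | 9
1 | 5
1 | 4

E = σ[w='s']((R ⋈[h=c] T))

σ filters on w, owned by the left side.
E' = (σ[w='s'](R) ⋈[h=c] T)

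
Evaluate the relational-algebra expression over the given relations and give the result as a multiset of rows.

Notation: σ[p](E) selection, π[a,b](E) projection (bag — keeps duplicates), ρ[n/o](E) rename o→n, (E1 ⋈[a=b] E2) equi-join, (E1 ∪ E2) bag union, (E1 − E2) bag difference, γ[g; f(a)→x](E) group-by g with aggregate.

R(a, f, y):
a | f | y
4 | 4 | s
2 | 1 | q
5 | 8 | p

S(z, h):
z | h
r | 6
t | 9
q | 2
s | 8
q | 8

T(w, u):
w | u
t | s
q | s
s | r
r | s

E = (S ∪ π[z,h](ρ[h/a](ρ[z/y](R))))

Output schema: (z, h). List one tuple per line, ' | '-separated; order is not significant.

Row counts bottom-up:
  S → 5
  R → 3
  ρ[z/y](R) → 3
  ρ[h/a](ρ[z/y](R)) → 3
  π[z,h](ρ[h/a](ρ[z/y](R))) → 3
  (S ∪ π[z,h](ρ[h/a](ρ[z/y](R)))) → 8

== RESULT ==
z | h
p | 5
q | 2
q | 2
q | 8
r | 6
s | 4
s | 8
t | 9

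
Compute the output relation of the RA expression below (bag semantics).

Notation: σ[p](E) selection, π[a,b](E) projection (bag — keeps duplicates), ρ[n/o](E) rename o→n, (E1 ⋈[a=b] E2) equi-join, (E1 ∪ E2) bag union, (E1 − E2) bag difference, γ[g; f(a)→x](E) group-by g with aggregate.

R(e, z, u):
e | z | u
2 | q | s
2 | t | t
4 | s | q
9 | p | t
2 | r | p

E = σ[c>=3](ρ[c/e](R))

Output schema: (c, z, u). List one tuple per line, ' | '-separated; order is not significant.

Row counts bottom-up:
  R → 5
  ρ[c/e](R) → 5
  σ[c>=3](ρ[c/e](R)) → 2

== RESULT ==
c | z | u
4 | s | q
9 | p | t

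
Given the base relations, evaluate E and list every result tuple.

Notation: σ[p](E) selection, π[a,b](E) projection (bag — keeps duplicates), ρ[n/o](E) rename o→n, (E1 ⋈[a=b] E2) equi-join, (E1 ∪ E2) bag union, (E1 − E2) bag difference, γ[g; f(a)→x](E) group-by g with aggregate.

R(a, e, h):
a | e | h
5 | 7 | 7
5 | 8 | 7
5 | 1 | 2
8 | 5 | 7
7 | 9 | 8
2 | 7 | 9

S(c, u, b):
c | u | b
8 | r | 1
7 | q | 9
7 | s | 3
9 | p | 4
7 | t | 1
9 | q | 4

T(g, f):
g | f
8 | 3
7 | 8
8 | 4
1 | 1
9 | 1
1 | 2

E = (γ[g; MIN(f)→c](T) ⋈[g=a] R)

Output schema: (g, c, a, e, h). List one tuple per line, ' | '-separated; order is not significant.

Row counts bottom-up:
  T → 6
  γ[g; MIN(f)→c](T) → 4
  R → 6
  (γ[g; MIN(f)→c](T) ⋈[g=a] R) → 2

== RESULT ==
g | c | a | e | h
7 | 8 | 7 | 9 | 8
8 | 3 | 8 | 5 | 7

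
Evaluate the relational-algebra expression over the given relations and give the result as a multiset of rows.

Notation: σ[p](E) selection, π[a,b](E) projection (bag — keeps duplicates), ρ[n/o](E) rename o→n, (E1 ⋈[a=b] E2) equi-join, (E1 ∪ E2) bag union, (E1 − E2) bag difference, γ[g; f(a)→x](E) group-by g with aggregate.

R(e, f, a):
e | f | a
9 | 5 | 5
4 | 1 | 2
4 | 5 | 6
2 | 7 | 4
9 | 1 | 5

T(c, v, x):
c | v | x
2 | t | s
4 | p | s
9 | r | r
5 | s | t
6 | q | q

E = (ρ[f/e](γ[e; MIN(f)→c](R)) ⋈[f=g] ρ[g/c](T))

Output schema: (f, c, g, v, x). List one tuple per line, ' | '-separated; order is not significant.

Subexpression sizes:
  R → 5
  γ[e; MIN(f)→c](R) → 3
  ρ[f/e](γ[e; MIN(f)→c](R)) → 3
  T → 5
  ρ[g/c](T) → 5
  (ρ[f/e](γ[e; MIN(f)→c](R)) ⋈[f=g] ρ[g/c](T)) → 3

== RESULT ==
f | c | g | v | x
2 | 7 | 2 | t | s
4 | 1 | 4 | p | s
9 | 1 | 9 | r | r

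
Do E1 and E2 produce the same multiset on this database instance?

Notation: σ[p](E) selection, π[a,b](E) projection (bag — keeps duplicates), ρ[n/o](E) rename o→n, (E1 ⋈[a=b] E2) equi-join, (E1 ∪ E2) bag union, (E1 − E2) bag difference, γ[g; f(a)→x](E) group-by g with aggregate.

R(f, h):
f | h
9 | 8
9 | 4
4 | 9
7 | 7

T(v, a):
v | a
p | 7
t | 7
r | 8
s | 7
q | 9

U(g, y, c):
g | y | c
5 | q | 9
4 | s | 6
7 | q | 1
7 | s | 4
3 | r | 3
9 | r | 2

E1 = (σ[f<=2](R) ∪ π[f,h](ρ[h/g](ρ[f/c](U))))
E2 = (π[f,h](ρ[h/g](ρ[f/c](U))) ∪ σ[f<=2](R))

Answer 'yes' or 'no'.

E1 subexpression sizes:
  R → 4
  σ[f<=2](R) → 0
  U → 6
  ρ[f/c](U) → 6
  ρ[h/g](ρ[f/c](U)) → 6
  π[f,h](ρ[h/g](ρ[f/c](U))) → 6
  (σ[f<=2](R) ∪ π[f,h](ρ[h/g](ρ[f/c](U)))) → 6
E2 subexpression sizes:
  U → 6
  ρ[f/c](U) → 6
  ρ[h/g](ρ[f/c](U)) → 6
  π[f,h](ρ[h/g](ρ[f/c](U))) → 6
  R → 4
  σ[f<=2](R) → 0
  (π[f,h](ρ[h/g](ρ[f/c](U))) ∪ σ[f<=2](R)) → 6

E1 and E2 produce the same multiset:
f | h
1 | 7
2 | 9
3 | 3
4 | 7
6 | 4
9 | 5

yes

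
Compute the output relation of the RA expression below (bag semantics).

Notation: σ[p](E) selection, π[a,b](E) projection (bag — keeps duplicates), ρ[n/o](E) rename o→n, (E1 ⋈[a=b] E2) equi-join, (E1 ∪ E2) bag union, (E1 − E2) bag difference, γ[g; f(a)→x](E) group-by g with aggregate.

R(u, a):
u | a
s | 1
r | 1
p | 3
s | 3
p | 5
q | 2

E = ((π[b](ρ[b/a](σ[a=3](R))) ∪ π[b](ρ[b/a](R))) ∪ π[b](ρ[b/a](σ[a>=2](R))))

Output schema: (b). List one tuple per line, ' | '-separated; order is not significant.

Per-node cardinality:
  R → 6
  σ[a=3](R) → 2
  ρ[b/a](σ[a=3](R)) → 2
  π[b](ρ[b/a](σ[a=3](R))) → 2
  R → 6
  ρ[b/a](R) → 6
  π[b](ρ[b/a](R)) → 6
  (π[b](ρ[b/a](σ[a=3](R))) ∪ π[b](ρ[b/a](R))) → 8
  R → 6
  σ[a>=2](R) → 4
  ρ[b/a](σ[a>=2](R)) → 4
  π[b](ρ[b/a](σ[a>=2](R))) → 4
  ((π[b](ρ[b/a](σ[a=3](R))) ∪ π[b](ρ[b/a](R))) ∪ π[b](ρ[b/a](σ[a>=2](R)))) → 12

== RESULT ==
b
1
1
2
2
3
3
3
3
3
3
5
5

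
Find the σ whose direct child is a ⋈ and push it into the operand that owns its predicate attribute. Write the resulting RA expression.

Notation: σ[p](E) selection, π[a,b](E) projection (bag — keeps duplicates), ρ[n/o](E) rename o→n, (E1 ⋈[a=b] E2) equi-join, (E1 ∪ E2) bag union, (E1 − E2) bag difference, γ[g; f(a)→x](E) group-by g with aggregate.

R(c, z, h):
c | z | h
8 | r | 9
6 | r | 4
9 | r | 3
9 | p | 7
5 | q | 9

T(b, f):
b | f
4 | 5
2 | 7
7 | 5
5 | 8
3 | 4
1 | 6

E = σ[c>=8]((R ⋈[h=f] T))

σ filters on c, owned by the left side.
E' = (σ[c>=8](R) ⋈[h=f] T)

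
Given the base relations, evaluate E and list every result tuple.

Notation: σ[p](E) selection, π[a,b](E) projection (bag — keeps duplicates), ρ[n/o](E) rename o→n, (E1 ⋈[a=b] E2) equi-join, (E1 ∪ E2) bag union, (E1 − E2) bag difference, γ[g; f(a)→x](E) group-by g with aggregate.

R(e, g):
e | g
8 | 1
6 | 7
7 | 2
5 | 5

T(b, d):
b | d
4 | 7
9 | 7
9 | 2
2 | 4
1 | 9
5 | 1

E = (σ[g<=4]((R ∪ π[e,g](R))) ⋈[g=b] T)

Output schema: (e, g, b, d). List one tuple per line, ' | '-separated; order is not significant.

Per-node cardinality:
  R → 4
  R → 4
  π[e,g](R) → 4
  (R ∪ π[e,g](R)) → 8
  σ[g<=4]((R ∪ π[e,g](R))) → 4
  T → 6
  (σ[g<=4]((R ∪ π[e,g](R))) ⋈[g=b] T) → 4

== RESULT ==
e | g | b | d
7 | 2 | 2 | 4
7 | 2 | 2 | 4
8 | 1 | 1 | 9
8 | 1 | 1 | 9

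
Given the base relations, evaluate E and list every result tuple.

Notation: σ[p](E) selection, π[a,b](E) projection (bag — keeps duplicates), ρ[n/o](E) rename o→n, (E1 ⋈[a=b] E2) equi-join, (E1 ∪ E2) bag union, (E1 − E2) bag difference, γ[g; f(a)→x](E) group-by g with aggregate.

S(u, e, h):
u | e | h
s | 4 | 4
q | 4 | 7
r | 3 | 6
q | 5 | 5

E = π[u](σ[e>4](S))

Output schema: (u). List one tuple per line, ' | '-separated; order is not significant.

Stepwise |·|:
  S → 4
  σ[e>4](S) → 1
  π[u](σ[e>4](S)) → 1

== RESULT ==
u
q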